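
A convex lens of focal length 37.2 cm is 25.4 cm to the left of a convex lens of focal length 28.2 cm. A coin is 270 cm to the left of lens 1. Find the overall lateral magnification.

m = -0.0981

Lens 1: 1/d_i1 = 1/(37.2) − 1/(270) = 0.02318, so d_i1 = 43.14 cm; m₁ = −d_i1/d_o1 = -0.1598.
d_o2 = 25.4 − (43.14) = -17.74 cm (virtual object).
Lens 2: 1/d_i2 = 1/(28.2) − 1/(-17.74) = 0.09183, so d_i2 = 10.89 cm; m₂ = −d_i2/d_o2 = +0.6138.
m = m₁·m₂ = (-0.1598)(+0.6138) = -0.0981.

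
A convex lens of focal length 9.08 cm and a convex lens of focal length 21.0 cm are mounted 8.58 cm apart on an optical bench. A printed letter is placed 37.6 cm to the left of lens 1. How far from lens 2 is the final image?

2.92 cm

Lens 1: 1/d_i1 = 1/f₁ − 1/d_o1 = 1/(9.08) − 1/(37.6) = 0.08354, so d_i1 = 11.97 cm.
The intermediate image is 11.97 cm to the right of lens 1, which lies 3.390 cm to the right of lens 2 — a virtual object — so d_o2 = −3.390 cm.
Lens 2: 1/d_i2 = 1/f₂ − 1/d_o2 = 1/(21.0) − 1/(-3.390) = 0.3426, so d_i2 = 2.92 cm.
The final image is real, 2.92 cm to the right of lens 2 (overall magnification ≈ -0.27).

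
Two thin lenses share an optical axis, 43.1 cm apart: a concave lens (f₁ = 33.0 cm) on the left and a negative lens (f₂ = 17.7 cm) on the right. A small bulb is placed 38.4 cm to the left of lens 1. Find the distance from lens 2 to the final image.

13.7 cm

Lens 1 is diverging, so f₁ = −33.0 cm.
Lens 1: 1/d_i1 = 1/f₁ − 1/d_o1 = 1/(-33.0) − 1/(38.4) = -0.05634, so d_i1 = -17.75 cm.
The intermediate image is 17.75 cm to the left of lens 1 (virtual), which is 43.1 − (-17.75) = 60.85 cm to the left of lens 2, so d_o2 = +60.85 cm.
Lens 2 is diverging, so f₂ = −17.7 cm.
Lens 2: 1/d_i2 = 1/f₂ − 1/d_o2 = 1/(-17.7) − 1/(60.85) = -0.07293, so d_i2 = -13.7 cm.
The final image is virtual, 13.7 cm to the left of lens 2 (overall magnification ≈ 0.10).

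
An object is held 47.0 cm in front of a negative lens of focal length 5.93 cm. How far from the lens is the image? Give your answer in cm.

For a negative lens, f = -5.93 cm.
Lens equation: 1/d_i = 1/f − 1/d_o = 1/(-5.930) − 1/(47.0) = -0.1686 − 0.02128 = -0.1899, so d_i = -5.27 cm.
The image is virtual, upright and reduced, on the same side as the object.

5.27 cm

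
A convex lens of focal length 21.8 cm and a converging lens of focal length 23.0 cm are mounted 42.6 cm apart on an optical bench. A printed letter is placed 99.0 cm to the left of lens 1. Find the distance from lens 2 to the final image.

40.3 cm

Lens 1: 1/d_i1 = 1/f₁ − 1/d_o1 = 1/(21.8) − 1/(99.0) = 0.03577, so d_i1 = 27.96 cm.
The intermediate image is 27.96 cm to the right of lens 1, which is 42.6 − (27.96) = 14.64 cm to the left of lens 2, so d_o2 = +14.64 cm.
Lens 2: 1/d_i2 = 1/f₂ − 1/d_o2 = 1/(23.0) − 1/(14.64) = -0.02483, so d_i2 = -40.3 cm.
The final image is virtual, 40.3 cm to the left of lens 2 (overall magnification ≈ -0.78).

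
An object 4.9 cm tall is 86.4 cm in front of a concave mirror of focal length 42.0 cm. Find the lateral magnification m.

m = -0.946

1/d_i = 1/f − 1/d_o = 1/(42.00) − 1/(86.4) = 0.01224, so d_i = 81.73 cm.
m = −d_i/d_o = −(81.73)/(86.4) = -0.946.
The image is real, inverted and reduced, in front of the mirror.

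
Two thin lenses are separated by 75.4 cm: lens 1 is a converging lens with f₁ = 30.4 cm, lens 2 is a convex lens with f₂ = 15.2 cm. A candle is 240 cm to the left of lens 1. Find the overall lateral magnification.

m = +0.0868

Lens 1: 1/d_i1 = 1/(30.4) − 1/(240) = 0.02873, so d_i1 = 34.81 cm; m₁ = −d_i1/d_o1 = -0.1450.
d_o2 = 75.4 − (34.81) = 40.59 cm.
Lens 2: 1/d_i2 = 1/(15.2) − 1/(40.59) = 0.04115, so d_i2 = 24.30 cm; m₂ = −d_i2/d_o2 = -0.5987.
m = m₁·m₂ = (-0.1450)(-0.5987) = +0.0868.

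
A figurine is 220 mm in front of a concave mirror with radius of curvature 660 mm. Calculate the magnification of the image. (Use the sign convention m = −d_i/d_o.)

m = +3.00

f = R/2 = 660/2 = 330.0 mm.
1/d_i = 1/f − 1/d_o = 1/(330.0) − 1/(220) = -0.001515, so d_i = -660.0 mm.
m = −d_i/d_o = −(-660.0)/(220) = +3.00.
The image is virtual, upright and enlarged, behind the mirror.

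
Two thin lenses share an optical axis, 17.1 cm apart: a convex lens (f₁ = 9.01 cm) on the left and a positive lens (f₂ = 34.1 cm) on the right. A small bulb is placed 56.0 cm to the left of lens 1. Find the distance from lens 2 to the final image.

7.82 cm

Lens 1: 1/d_i1 = 1/f₁ − 1/d_o1 = 1/(9.01) − 1/(56.0) = 0.09313, so d_i1 = 10.74 cm.
The intermediate image is 10.74 cm to the right of lens 1, which is 17.1 − (10.74) = 6.360 cm to the left of lens 2, so d_o2 = +6.360 cm.
Lens 2: 1/d_i2 = 1/f₂ − 1/d_o2 = 1/(34.1) − 1/(6.360) = -0.1279, so d_i2 = -7.82 cm.
The final image is virtual, 7.82 cm to the left of lens 2 (overall magnification ≈ -0.24).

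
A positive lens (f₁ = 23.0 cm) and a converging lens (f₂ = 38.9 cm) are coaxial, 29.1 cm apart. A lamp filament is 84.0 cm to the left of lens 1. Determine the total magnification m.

m = -0.354

Lens 1: 1/d_i1 = 1/(23.0) − 1/(84.0) = 0.03157, so d_i1 = 31.67 cm; m₁ = −d_i1/d_o1 = -0.3770.
d_o2 = 29.1 − (31.67) = -2.570 cm (virtual object).
Lens 2: 1/d_i2 = 1/(38.9) − 1/(-2.570) = 0.4148, so d_i2 = 2.411 cm; m₂ = −d_i2/d_o2 = +0.9380.
m = m₁·m₂ = (-0.3770)(+0.9380) = -0.354.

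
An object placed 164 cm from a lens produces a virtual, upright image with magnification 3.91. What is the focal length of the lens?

f = 220 cm (converging)

m = −d_i/d_o ⇒ d_i = −m·d_o = −(+3.91)·(164) = -641.2 cm.
1/f = 1/d_o + 1/d_i = 1/(164) + 1/(-641.2) = 0.004538, so f = 220 cm.
Since f is positive, the lens is converging.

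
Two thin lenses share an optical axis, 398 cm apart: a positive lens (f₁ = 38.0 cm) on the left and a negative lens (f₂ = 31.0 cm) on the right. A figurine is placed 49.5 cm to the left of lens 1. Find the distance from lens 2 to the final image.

Lens 1: 1/d_i1 = 1/f₁ − 1/d_o1 = 1/(38.0) − 1/(49.5) = 0.006114, so d_i1 = 163.6 cm.
The intermediate image is 163.6 cm to the right of lens 1, which is 398 − (163.6) = 234.4 cm to the left of lens 2, so d_o2 = +234.4 cm.
Lens 2 is diverging, so f₂ = −31.0 cm.
Lens 2: 1/d_i2 = 1/f₂ − 1/d_o2 = 1/(-31.0) − 1/(234.4) = -0.03652, so d_i2 = -27.4 cm.
The final image is virtual, 27.4 cm to the left of lens 2 (overall magnification ≈ -0.39).

27.4 cm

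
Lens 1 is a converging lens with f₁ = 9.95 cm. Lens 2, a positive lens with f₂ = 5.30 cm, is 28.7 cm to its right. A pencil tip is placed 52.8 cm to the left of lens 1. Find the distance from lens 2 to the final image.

Lens 1: 1/d_i1 = 1/f₁ − 1/d_o1 = 1/(9.95) − 1/(52.8) = 0.08156, so d_i1 = 12.26 cm.
The intermediate image is 12.26 cm to the right of lens 1, which is 28.7 − (12.26) = 16.44 cm to the left of lens 2, so d_o2 = +16.44 cm.
Lens 2: 1/d_i2 = 1/f₂ − 1/d_o2 = 1/(5.30) − 1/(16.44) = 0.1279, so d_i2 = 7.82 cm.
The final image is real, 7.82 cm to the right of lens 2 (overall magnification ≈ 0.11).

7.82 cm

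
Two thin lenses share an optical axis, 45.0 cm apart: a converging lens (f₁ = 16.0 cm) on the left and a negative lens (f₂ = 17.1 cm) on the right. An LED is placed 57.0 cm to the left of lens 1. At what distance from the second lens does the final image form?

9.76 cm

Lens 1: 1/d_i1 = 1/f₁ − 1/d_o1 = 1/(16.0) − 1/(57.0) = 0.04496, so d_i1 = 22.24 cm.
The intermediate image is 22.24 cm to the right of lens 1, which is 45.0 − (22.24) = 22.76 cm to the left of lens 2, so d_o2 = +22.76 cm.
Lens 2 is diverging, so f₂ = −17.1 cm.
Lens 2: 1/d_i2 = 1/f₂ − 1/d_o2 = 1/(-17.1) − 1/(22.76) = -0.1024, so d_i2 = -9.76 cm.
The final image is virtual, 9.76 cm to the left of lens 2 (overall magnification ≈ -0.17).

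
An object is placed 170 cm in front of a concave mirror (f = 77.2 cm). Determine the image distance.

141 cm

Mirror equation: 1/v = 1/f − 1/u = 1/(77.20) − 1/(170) = 0.01295 − 0.005882 = 0.007071, so v = 141 cm.
The image is real, inverted and reduced, in front of the mirror.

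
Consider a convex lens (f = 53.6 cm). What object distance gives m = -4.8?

m = −d_i/d_o ⇒ d_i = −m·d_o.
1/f = 1/d_o + 1/d_i = 1/d_o − 1/(m·d_o) = (1 − 1/m)/d_o, so d_o = f(1 − 1/m) = (53.60)(1 − 1/(-4.8)) = 64.8 cm.

64.8 cm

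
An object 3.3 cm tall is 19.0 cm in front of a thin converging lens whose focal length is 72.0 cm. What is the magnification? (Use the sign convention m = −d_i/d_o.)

m = +1.36

1/d_i = 1/f − 1/d_o = 1/(72.00) − 1/(19.0) = -0.03874, so d_i = -25.81 cm.
m = −d_i/d_o = −(-25.81)/(19.0) = +1.36.
The image is virtual, upright and enlarged, on the same side as the object.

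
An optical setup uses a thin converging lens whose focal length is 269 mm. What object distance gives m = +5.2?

m = −d_i/d_o ⇒ d_i = −m·d_o.
1/f = 1/d_o + 1/d_i = 1/d_o − 1/(m·d_o) = (1 − 1/m)/d_o, so d_o = f(1 − 1/m) = (269.0)(1 − 1/(+5.2)) = 217 mm.

217 mm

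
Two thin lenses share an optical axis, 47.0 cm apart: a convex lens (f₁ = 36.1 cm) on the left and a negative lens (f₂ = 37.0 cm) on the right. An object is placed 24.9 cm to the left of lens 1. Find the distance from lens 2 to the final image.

28.7 cm

Lens 1: 1/d_i1 = 1/f₁ − 1/d_o1 = 1/(36.1) − 1/(24.9) = -0.01246, so d_i1 = -80.26 cm.
The intermediate image is 80.26 cm to the left of lens 1 (virtual), which is 47.0 − (-80.26) = 127.3 cm to the left of lens 2, so d_o2 = +127.3 cm.
Lens 2 is diverging, so f₂ = −37.0 cm.
Lens 2: 1/d_i2 = 1/f₂ − 1/d_o2 = 1/(-37.0) − 1/(127.3) = -0.03488, so d_i2 = -28.7 cm.
The final image is virtual, 28.7 cm to the left of lens 2 (overall magnification ≈ 0.73).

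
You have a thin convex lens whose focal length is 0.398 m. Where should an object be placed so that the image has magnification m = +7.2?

m = −d_i/d_o ⇒ d_i = −m·d_o.
1/f = 1/d_o + 1/d_i = 1/d_o − 1/(m·d_o) = (1 − 1/m)/d_o, so d_o = f(1 − 1/m) = (0.3980)(1 − 1/(+7.2)) = 0.343 m.

0.343 m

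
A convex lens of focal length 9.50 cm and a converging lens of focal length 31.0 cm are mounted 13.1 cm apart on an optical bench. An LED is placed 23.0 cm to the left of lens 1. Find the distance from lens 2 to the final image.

2.81 cm

Lens 1: 1/d_i1 = 1/f₁ − 1/d_o1 = 1/(9.50) − 1/(23.0) = 0.06178, so d_i1 = 16.19 cm.
The intermediate image is 16.19 cm to the right of lens 1, which lies 3.090 cm to the right of lens 2 — a virtual object — so d_o2 = −3.090 cm.
Lens 2: 1/d_i2 = 1/f₂ − 1/d_o2 = 1/(31.0) − 1/(-3.090) = 0.3559, so d_i2 = 2.81 cm.
The final image is real, 2.81 cm to the right of lens 2 (overall magnification ≈ -0.64).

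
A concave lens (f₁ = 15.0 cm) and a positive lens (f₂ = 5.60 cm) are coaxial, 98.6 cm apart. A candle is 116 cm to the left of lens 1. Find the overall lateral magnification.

f₁ = −15.0 cm (diverging).
Lens 1: 1/d_i1 = 1/(-15.0) − 1/(116) = -0.07529, so d_i1 = -13.28 cm; m₁ = −d_i1/d_o1 = +0.1145.
d_o2 = 98.6 − (-13.28) = 111.9 cm.
Lens 2: 1/d_i2 = 1/(5.60) − 1/(111.9) = 0.1696, so d_i2 = 5.895 cm; m₂ = −d_i2/d_o2 = -0.05268.
m = m₁·m₂ = (+0.1145)(-0.05268) = -0.00603.

m = -0.00603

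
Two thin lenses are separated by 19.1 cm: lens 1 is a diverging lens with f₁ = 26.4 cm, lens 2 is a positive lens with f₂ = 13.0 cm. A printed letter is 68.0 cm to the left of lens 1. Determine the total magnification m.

m = -0.145

f₁ = −26.4 cm (diverging).
Lens 1: 1/d_i1 = 1/(-26.4) − 1/(68.0) = -0.05258, so d_i1 = -19.02 cm; m₁ = −d_i1/d_o1 = +0.2797.
d_o2 = 19.1 − (-19.02) = 38.12 cm.
Lens 2: 1/d_i2 = 1/(13.0) − 1/(38.12) = 0.05069, so d_i2 = 19.73 cm; m₂ = −d_i2/d_o2 = -0.5175.
m = m₁·m₂ = (+0.2797)(-0.5175) = -0.145.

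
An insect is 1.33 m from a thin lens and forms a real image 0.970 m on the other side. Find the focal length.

Real image ⇒ d_i = +0.970 m.
1/f = 1/d_o + 1/d_i = 1/(1.33) + 1/(0.970) = 1.783, so f = 0.561 m.
Since f is positive, the thin lens is converging.

f = 0.561 m (converging)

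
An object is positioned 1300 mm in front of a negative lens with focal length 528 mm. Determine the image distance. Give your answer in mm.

For a negative lens, f = -528 mm.
Lens equation: 1/v = 1/f − 1/u = 1/(-528.0) − 1/(1300) = -0.001894 − 0.0007692 = -0.002663, so v = -375 mm.
The image is virtual, upright and reduced, on the same side as the object.

375 mm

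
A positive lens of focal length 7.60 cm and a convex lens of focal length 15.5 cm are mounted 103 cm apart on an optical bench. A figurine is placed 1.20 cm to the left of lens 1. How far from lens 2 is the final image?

Lens 1: 1/d_i1 = 1/f₁ − 1/d_o1 = 1/(7.60) − 1/(1.20) = -0.7018, so d_i1 = -1.425 cm.
The intermediate image is 1.425 cm to the left of lens 1 (virtual), which is 103 − (-1.425) = 104.4 cm to the left of lens 2, so d_o2 = +104.4 cm.
Lens 2: 1/d_i2 = 1/f₂ − 1/d_o2 = 1/(15.5) − 1/(104.4) = 0.05494, so d_i2 = 18.2 cm.
The final image is real, 18.2 cm to the right of lens 2 (overall magnification ≈ -0.21).

18.2 cm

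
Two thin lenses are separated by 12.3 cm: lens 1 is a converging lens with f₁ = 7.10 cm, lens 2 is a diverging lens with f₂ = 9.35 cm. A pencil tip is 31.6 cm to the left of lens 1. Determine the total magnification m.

m = -0.217

Lens 1: 1/d_i1 = 1/(7.10) − 1/(31.6) = 0.1092, so d_i1 = 9.158 cm; m₁ = −d_i1/d_o1 = -0.2898.
d_o2 = 12.3 − (9.158) = 3.142 cm.
f₂ = −9.35 cm (diverging).
Lens 2: 1/d_i2 = 1/(-9.35) − 1/(3.142) = -0.4252, so d_i2 = -2.352 cm; m₂ = −d_i2/d_o2 = +0.7485.
m = m₁·m₂ = (-0.2898)(+0.7485) = -0.217.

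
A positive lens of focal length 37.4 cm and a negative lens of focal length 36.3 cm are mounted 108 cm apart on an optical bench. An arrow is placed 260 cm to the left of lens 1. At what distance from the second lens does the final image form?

Lens 1: 1/d_i1 = 1/f₁ − 1/d_o1 = 1/(37.4) − 1/(260) = 0.02289, so d_i1 = 43.68 cm.
The intermediate image is 43.68 cm to the right of lens 1, which is 108 − (43.68) = 64.32 cm to the left of lens 2, so d_o2 = +64.32 cm.
Lens 2 is diverging, so f₂ = −36.3 cm.
Lens 2: 1/d_i2 = 1/f₂ − 1/d_o2 = 1/(-36.3) − 1/(64.32) = -0.04310, so d_i2 = -23.2 cm.
The final image is virtual, 23.2 cm to the left of lens 2 (overall magnification ≈ -0.061).

23.2 cm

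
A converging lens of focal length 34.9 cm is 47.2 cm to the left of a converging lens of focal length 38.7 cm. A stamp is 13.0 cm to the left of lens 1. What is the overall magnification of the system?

m = -2.11

Lens 1: 1/d_i1 = 1/(34.9) − 1/(13.0) = -0.04827, so d_i1 = -20.72 cm; m₁ = −d_i1/d_o1 = +1.594.
d_o2 = 47.2 − (-20.72) = 67.92 cm.
Lens 2: 1/d_i2 = 1/(38.7) − 1/(67.92) = 0.01112, so d_i2 = 89.96 cm; m₂ = −d_i2/d_o2 = -1.324.
m = m₁·m₂ = (+1.594)(-1.324) = -2.11.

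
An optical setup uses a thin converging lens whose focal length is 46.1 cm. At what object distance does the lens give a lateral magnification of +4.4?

m = −d_i/d_o ⇒ d_i = −m·d_o.
1/f = 1/d_o + 1/d_i = 1/d_o − 1/(m·d_o) = (1 − 1/m)/d_o, so d_o = f(1 − 1/m) = (46.10)(1 − 1/(+4.4)) = 35.6 cm.

35.6 cm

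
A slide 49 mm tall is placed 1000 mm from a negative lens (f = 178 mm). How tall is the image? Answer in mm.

7.40 mm

For a negative lens, f = -178 mm.
1/d_i = 1/f − 1/d_o = 1/(-178.0) − 1/(1000) = -0.006618, so d_i = -151.1 mm.
m = −d_i/d_o = +0.1511.
|h_i| = |m|·h_o = 0.1511 × 49 = 7.40 mm. The image is virtual, upright and reduced, on the same side as the object.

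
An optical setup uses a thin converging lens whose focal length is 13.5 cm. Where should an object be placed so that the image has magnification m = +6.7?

11.5 cm

m = −d_i/d_o ⇒ d_i = −m·d_o.
1/f = 1/d_o + 1/d_i = 1/d_o − 1/(m·d_o) = (1 − 1/m)/d_o, so d_o = f(1 − 1/m) = (13.50)(1 − 1/(+6.7)) = 11.5 cm.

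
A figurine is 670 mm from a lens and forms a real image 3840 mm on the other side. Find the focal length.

Real image ⇒ d_i = +3840 mm.
1/f = 1/d_o + 1/d_i = 1/(670) + 1/(3840) = 0.001753, so f = 570 mm.
Since f is positive, the lens is converging.

f = 570 mm (converging)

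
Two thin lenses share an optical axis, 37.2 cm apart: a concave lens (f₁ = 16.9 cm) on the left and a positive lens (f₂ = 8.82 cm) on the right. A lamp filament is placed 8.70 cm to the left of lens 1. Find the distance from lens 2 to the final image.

11.1 cm

Lens 1 is diverging, so f₁ = −16.9 cm.
Lens 1: 1/d_i1 = 1/f₁ − 1/d_o1 = 1/(-16.9) − 1/(8.70) = -0.1741, so d_i1 = -5.743 cm.
The intermediate image is 5.743 cm to the left of lens 1 (virtual), which is 37.2 − (-5.743) = 42.94 cm to the left of lens 2, so d_o2 = +42.94 cm.
Lens 2: 1/d_i2 = 1/f₂ − 1/d_o2 = 1/(8.82) − 1/(42.94) = 0.09009, so d_i2 = 11.1 cm.
The final image is real, 11.1 cm to the right of lens 2 (overall magnification ≈ -0.17).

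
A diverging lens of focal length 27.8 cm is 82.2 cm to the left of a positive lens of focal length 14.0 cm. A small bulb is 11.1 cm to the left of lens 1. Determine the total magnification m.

f₁ = −27.8 cm (diverging).
Lens 1: 1/d_i1 = 1/(-27.8) − 1/(11.1) = -0.1261, so d_i1 = -7.933 cm; m₁ = −d_i1/d_o1 = +0.7147.
d_o2 = 82.2 − (-7.933) = 90.13 cm.
Lens 2: 1/d_i2 = 1/(14.0) − 1/(90.13) = 0.06033, so d_i2 = 16.57 cm; m₂ = −d_i2/d_o2 = -0.1839.
m = m₁·m₂ = (+0.7147)(-0.1839) = -0.131.

m = -0.131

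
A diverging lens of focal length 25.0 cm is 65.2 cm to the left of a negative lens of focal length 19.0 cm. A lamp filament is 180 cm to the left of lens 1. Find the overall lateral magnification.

f₁ = −25.0 cm (diverging).
Lens 1: 1/d_i1 = 1/(-25.0) − 1/(180) = -0.04556, so d_i1 = -21.95 cm; m₁ = −d_i1/d_o1 = +0.1219.
d_o2 = 65.2 − (-21.95) = 87.15 cm.
f₂ = −19.0 cm (diverging).
Lens 2: 1/d_i2 = 1/(-19.0) − 1/(87.15) = -0.06411, so d_i2 = -15.60 cm; m₂ = −d_i2/d_o2 = +0.1790.
m = m₁·m₂ = (+0.1219)(+0.1790) = +0.0218.

m = +0.0218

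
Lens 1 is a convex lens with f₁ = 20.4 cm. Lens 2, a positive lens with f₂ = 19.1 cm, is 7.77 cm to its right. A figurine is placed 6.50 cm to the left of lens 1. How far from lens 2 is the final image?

Lens 1: 1/d_i1 = 1/f₁ − 1/d_o1 = 1/(20.4) − 1/(6.50) = -0.1048, so d_i1 = -9.540 cm.
The intermediate image is 9.540 cm to the left of lens 1 (virtual), which is 7.77 − (-9.540) = 17.31 cm to the left of lens 2, so d_o2 = +17.31 cm.
Lens 2: 1/d_i2 = 1/f₂ − 1/d_o2 = 1/(19.1) − 1/(17.31) = -0.005414, so d_i2 = -185 cm.
The final image is virtual, 185 cm to the left of lens 2 (overall magnification ≈ 16).

185 cm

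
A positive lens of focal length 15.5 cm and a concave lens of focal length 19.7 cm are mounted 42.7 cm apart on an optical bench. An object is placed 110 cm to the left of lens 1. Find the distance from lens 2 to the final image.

11.0 cm

Lens 1: 1/d_i1 = 1/f₁ − 1/d_o1 = 1/(15.5) − 1/(110) = 0.05543, so d_i1 = 18.04 cm.
The intermediate image is 18.04 cm to the right of lens 1, which is 42.7 − (18.04) = 24.66 cm to the left of lens 2, so d_o2 = +24.66 cm.
Lens 2 is diverging, so f₂ = −19.7 cm.
Lens 2: 1/d_i2 = 1/f₂ − 1/d_o2 = 1/(-19.7) − 1/(24.66) = -0.09131, so d_i2 = -11.0 cm.
The final image is virtual, 11.0 cm to the left of lens 2 (overall magnification ≈ -0.073).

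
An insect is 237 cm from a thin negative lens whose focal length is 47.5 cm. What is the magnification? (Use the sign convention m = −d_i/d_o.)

For a negative lens, f = -47.5 cm.
1/d_i = 1/f − 1/d_o = 1/(-47.50) − 1/(237) = -0.02527, so d_i = -39.57 cm.
m = −d_i/d_o = −(-39.57)/(237) = +0.167.
The image is virtual, upright and reduced, on the same side as the object.

m = +0.167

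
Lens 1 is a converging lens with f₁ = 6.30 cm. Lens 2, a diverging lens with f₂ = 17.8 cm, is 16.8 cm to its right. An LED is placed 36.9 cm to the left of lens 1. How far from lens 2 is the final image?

Lens 1: 1/d_i1 = 1/f₁ − 1/d_o1 = 1/(6.30) − 1/(36.9) = 0.1316, so d_i1 = 7.597 cm.
The intermediate image is 7.597 cm to the right of lens 1, which is 16.8 − (7.597) = 9.203 cm to the left of lens 2, so d_o2 = +9.203 cm.
Lens 2 is diverging, so f₂ = −17.8 cm.
Lens 2: 1/d_i2 = 1/f₂ − 1/d_o2 = 1/(-17.8) − 1/(9.203) = -0.1648, so d_i2 = -6.07 cm.
The final image is virtual, 6.07 cm to the left of lens 2 (overall magnification ≈ -0.14).

6.07 cm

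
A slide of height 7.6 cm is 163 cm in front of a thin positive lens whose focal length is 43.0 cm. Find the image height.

1/d_i = 1/f − 1/d_o = 1/(43.00) − 1/(163) = 0.01712, so d_i = 58.41 cm.
m = −d_i/d_o = -0.3583.
|h_i| = |m|·h_o = 0.3583 × 7.6 = 2.72 cm. The image is real, inverted and reduced, on the far side of the lens.

2.72 cm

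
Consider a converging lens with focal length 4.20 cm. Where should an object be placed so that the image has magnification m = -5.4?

m = −d_i/d_o ⇒ d_i = −m·d_o.
1/f = 1/d_o + 1/d_i = 1/d_o − 1/(m·d_o) = (1 − 1/m)/d_o, so d_o = f(1 − 1/m) = (4.200)(1 − 1/(-5.4)) = 4.98 cm.

4.98 cm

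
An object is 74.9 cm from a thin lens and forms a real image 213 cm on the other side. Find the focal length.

Real image ⇒ d_i = +213 cm.
1/f = 1/d_o + 1/d_i = 1/(74.9) + 1/(213) = 0.01805, so f = 55.4 cm.
Since f is positive, the thin lens is converging.

f = 55.4 cm (converging)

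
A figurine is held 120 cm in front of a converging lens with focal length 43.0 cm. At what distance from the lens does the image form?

Lens equation: 1/s_i = 1/f − 1/s_o = 1/(43.00) − 1/(120) = 0.02326 − 0.008333 = 0.01492, so s_i = 67.0 cm.
The image is real, inverted and reduced, on the far side of the lens.

67.0 cm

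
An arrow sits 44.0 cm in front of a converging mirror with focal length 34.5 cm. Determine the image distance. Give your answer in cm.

160 cm

Mirror equation: 1/q = 1/f − 1/p = 1/(34.50) − 1/(44.0) = 0.02899 − 0.02273 = 0.006258, so q = 160 cm.
The image is real, inverted and enlarged, in front of the mirror.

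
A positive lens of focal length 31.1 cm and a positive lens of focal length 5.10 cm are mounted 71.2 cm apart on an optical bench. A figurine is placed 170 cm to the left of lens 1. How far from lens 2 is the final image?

Lens 1: 1/d_i1 = 1/f₁ − 1/d_o1 = 1/(31.1) − 1/(170) = 0.02627, so d_i1 = 38.06 cm.
The intermediate image is 38.06 cm to the right of lens 1, which is 71.2 − (38.06) = 33.14 cm to the left of lens 2, so d_o2 = +33.14 cm.
Lens 2: 1/d_i2 = 1/f₂ − 1/d_o2 = 1/(5.10) − 1/(33.14) = 0.1659, so d_i2 = 6.03 cm.
The final image is real, 6.03 cm to the right of lens 2 (overall magnification ≈ 0.041).

6.03 cm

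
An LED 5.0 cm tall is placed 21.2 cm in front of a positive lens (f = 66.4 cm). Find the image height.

1/d_i = 1/f − 1/d_o = 1/(66.40) − 1/(21.2) = -0.03211, so d_i = -31.14 cm.
m = −d_i/d_o = +1.469.
|h_i| = |m|·h_o = 1.469 × 5.0 = 7.35 cm. The image is virtual, upright and enlarged, on the same side as the object.

7.35 cm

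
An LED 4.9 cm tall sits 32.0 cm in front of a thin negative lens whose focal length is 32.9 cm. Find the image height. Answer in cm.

2.48 cm

For a negative lens, f = -32.9 cm.
1/d_i = 1/f − 1/d_o = 1/(-32.90) − 1/(32.0) = -0.06165, so d_i = -16.22 cm.
m = −d_i/d_o = +0.5069.
|h_i| = |m|·h_o = 0.5069 × 4.9 = 2.48 cm. The image is virtual, upright and reduced, on the same side as the object.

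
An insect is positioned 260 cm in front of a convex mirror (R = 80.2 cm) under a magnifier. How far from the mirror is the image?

f = R/2 = 80.2/2 = 40.10 cm; for a convex mirror, f = -40.10 cm.
Mirror equation: 1/d_i = 1/f − 1/d_o = 1/(-40.10) − 1/(260) = -0.02494 − 0.003846 = -0.02878, so d_i = -34.7 cm.
The image is virtual, upright and reduced, behind the mirror.

34.7 cm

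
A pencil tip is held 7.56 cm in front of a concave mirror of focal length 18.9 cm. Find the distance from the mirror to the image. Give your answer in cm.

Mirror equation: 1/v = 1/f − 1/u = 1/(18.90) − 1/(7.56) = 0.05291 − 0.1323 = -0.07937, so v = -12.6 cm.
The image is virtual, upright and enlarged, behind the mirror.

12.6 cm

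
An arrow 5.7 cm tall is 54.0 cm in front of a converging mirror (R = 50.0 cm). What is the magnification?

m = -0.862

f = R/2 = 50.0/2 = 25.00 cm.
1/d_i = 1/f − 1/d_o = 1/(25.00) − 1/(54.0) = 0.02148, so d_i = 46.55 cm.
m = −d_i/d_o = −(46.55)/(54.0) = -0.862.
The image is real, inverted and reduced, in front of the mirror.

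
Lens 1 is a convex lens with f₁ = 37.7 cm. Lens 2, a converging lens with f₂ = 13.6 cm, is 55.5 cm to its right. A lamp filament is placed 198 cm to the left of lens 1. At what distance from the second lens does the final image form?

26.0 cm

Lens 1: 1/d_i1 = 1/f₁ − 1/d_o1 = 1/(37.7) − 1/(198) = 0.02147, so d_i1 = 46.57 cm.
The intermediate image is 46.57 cm to the right of lens 1, which is 55.5 − (46.57) = 8.930 cm to the left of lens 2, so d_o2 = +8.930 cm.
Lens 2: 1/d_i2 = 1/f₂ − 1/d_o2 = 1/(13.6) − 1/(8.930) = -0.03845, so d_i2 = -26.0 cm.
The final image is virtual, 26.0 cm to the left of lens 2 (overall magnification ≈ -0.69).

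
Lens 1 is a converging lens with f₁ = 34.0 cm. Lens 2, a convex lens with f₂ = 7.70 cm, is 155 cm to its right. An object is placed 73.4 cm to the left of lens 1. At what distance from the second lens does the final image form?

8.41 cm

Lens 1: 1/d_i1 = 1/f₁ − 1/d_o1 = 1/(34.0) − 1/(73.4) = 0.01579, so d_i1 = 63.34 cm.
The intermediate image is 63.34 cm to the right of lens 1, which is 155 − (63.34) = 91.66 cm to the left of lens 2, so d_o2 = +91.66 cm.
Lens 2: 1/d_i2 = 1/f₂ − 1/d_o2 = 1/(7.70) − 1/(91.66) = 0.1190, so d_i2 = 8.41 cm.
The final image is real, 8.41 cm to the right of lens 2 (overall magnification ≈ 0.079).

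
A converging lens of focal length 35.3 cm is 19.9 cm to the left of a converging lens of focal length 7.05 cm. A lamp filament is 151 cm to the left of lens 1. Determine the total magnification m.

m = -0.0647

Lens 1: 1/d_i1 = 1/(35.3) − 1/(151) = 0.02171, so d_i1 = 46.07 cm; m₁ = −d_i1/d_o1 = -0.3051.
d_o2 = 19.9 − (46.07) = -26.17 cm (virtual object).
Lens 2: 1/d_i2 = 1/(7.05) − 1/(-26.17) = 0.1801, so d_i2 = 5.554 cm; m₂ = −d_i2/d_o2 = +0.2122.
m = m₁·m₂ = (-0.3051)(+0.2122) = -0.0647.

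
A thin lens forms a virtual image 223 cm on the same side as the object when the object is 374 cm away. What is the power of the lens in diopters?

P = -0.181 D

Virtual image ⇒ d_i = −223 cm.
1/f = 1/d_o + 1/d_i = 1/(374) + 1/(-223) = -0.001811 cm⁻¹.
f = -552.3 cm = -5.523 m, so P = 1/f = -0.181 D.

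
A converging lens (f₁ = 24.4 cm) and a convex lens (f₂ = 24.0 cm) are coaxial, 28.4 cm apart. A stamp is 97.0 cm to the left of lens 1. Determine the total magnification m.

Lens 1: 1/d_i1 = 1/(24.4) − 1/(97.0) = 0.03067, so d_i1 = 32.60 cm; m₁ = −d_i1/d_o1 = -0.3361.
d_o2 = 28.4 − (32.60) = -4.200 cm (virtual object).
Lens 2: 1/d_i2 = 1/(24.0) − 1/(-4.200) = 0.2798, so d_i2 = 3.574 cm; m₂ = −d_i2/d_o2 = +0.8511.
m = m₁·m₂ = (-0.3361)(+0.8511) = -0.286.

m = -0.286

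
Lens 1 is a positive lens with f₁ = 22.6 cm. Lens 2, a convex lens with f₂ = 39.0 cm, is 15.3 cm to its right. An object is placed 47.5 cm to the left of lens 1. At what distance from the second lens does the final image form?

Lens 1: 1/d_i1 = 1/f₁ − 1/d_o1 = 1/(22.6) − 1/(47.5) = 0.02320, so d_i1 = 43.11 cm.
The intermediate image is 43.11 cm to the right of lens 1, which lies 27.81 cm to the right of lens 2 — a virtual object — so d_o2 = −27.81 cm.
Lens 2: 1/d_i2 = 1/f₂ − 1/d_o2 = 1/(39.0) − 1/(-27.81) = 0.06160, so d_i2 = 16.2 cm.
The final image is real, 16.2 cm to the right of lens 2 (overall magnification ≈ -0.53).

16.2 cm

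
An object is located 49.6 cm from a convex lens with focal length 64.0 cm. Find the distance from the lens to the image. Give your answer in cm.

Thin-lens equation: 1/d_i = 1/f − 1/d_o = 1/(64.00) − 1/(49.6) = 0.01562 − 0.02016 = -0.004536, so d_i = -220 cm.
The image is virtual, upright and enlarged, on the same side as the object.

220 cm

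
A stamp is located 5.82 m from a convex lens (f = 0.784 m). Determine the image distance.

Lens equation: 1/v = 1/f − 1/u = 1/(0.7840) − 1/(5.82) = 1.276 − 0.1718 = 1.104, so v = 0.906 m.
The image is real, inverted and reduced, on the far side of the lens.

0.906 m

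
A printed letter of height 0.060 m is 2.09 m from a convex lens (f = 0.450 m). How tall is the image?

1/d_i = 1/f − 1/d_o = 1/(0.4500) − 1/(2.09) = 1.744, so d_i = 0.5735 m.
m = −d_i/d_o = -0.2744.
|h_i| = |m|·h_o = 0.2744 × 0.060 = 0.0165 m. The image is real, inverted and reduced, on the far side of the lens.

0.0165 m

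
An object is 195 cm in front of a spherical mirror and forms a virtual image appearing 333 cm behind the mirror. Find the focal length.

Virtual image ⇒ d_i = −333 cm.
1/f = 1/d_o + 1/d_i = 1/(195) + 1/(-333) = 0.002125, so f = 471 cm.
Since f is positive, the spherical mirror is concave.

f = 471 cm (concave)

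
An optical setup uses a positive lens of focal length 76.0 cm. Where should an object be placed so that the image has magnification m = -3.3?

99.0 cm

m = −d_i/d_o ⇒ d_i = −m·d_o.
1/f = 1/d_o + 1/d_i = 1/d_o − 1/(m·d_o) = (1 − 1/m)/d_o, so d_o = f(1 − 1/m) = (76.00)(1 − 1/(-3.3)) = 99.0 cm.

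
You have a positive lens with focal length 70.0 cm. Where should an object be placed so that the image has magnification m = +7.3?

m = −d_i/d_o ⇒ d_i = −m·d_o.
1/f = 1/d_o + 1/d_i = 1/d_o − 1/(m·d_o) = (1 − 1/m)/d_o, so d_o = f(1 − 1/m) = (70.00)(1 − 1/(+7.3)) = 60.4 cm.

60.4 cm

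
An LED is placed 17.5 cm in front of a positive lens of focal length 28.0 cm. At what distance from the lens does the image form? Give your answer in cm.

46.7 cm

Thin-lens equation: 1/v = 1/f − 1/u = 1/(28.00) − 1/(17.5) = 0.03571 − 0.05714 = -0.02143, so v = -46.7 cm.
The image is virtual, upright and enlarged, on the same side as the object.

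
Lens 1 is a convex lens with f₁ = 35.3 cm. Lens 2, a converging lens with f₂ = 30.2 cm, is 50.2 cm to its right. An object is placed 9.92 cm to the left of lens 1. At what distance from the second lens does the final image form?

57.2 cm

Lens 1: 1/d_i1 = 1/f₁ − 1/d_o1 = 1/(35.3) − 1/(9.92) = -0.07248, so d_i1 = -13.80 cm.
The intermediate image is 13.80 cm to the left of lens 1 (virtual), which is 50.2 − (-13.80) = 64.00 cm to the left of lens 2, so d_o2 = +64.00 cm.
Lens 2: 1/d_i2 = 1/f₂ − 1/d_o2 = 1/(30.2) − 1/(64.00) = 0.01749, so d_i2 = 57.2 cm.
The final image is real, 57.2 cm to the right of lens 2 (overall magnification ≈ -1.2).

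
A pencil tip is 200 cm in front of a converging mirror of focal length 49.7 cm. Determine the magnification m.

m = -0.331

1/d_i = 1/f − 1/d_o = 1/(49.70) − 1/(200) = 0.01512, so d_i = 66.13 cm.
m = −d_i/d_o = −(66.13)/(200) = -0.331.
The image is real, inverted and reduced, in front of the mirror.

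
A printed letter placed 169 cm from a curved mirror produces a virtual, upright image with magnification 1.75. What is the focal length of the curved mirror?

f = 394 cm (concave)

m = −d_i/d_o ⇒ d_i = −m·d_o = −(+1.75)·(169) = -295.8 cm.
1/f = 1/d_o + 1/d_i = 1/(169) + 1/(-295.8) = 0.002536, so f = 394 cm.
Since f is positive, the curved mirror is concave.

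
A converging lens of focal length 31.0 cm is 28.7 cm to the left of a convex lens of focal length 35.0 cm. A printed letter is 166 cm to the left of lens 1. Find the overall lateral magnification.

Lens 1: 1/d_i1 = 1/(31.0) − 1/(166) = 0.02623, so d_i1 = 38.12 cm; m₁ = −d_i1/d_o1 = -0.2296.
d_o2 = 28.7 − (38.12) = -9.420 cm (virtual object).
Lens 2: 1/d_i2 = 1/(35.0) − 1/(-9.420) = 0.1347, so d_i2 = 7.422 cm; m₂ = −d_i2/d_o2 = +0.7879.
m = m₁·m₂ = (-0.2296)(+0.7879) = -0.181.

m = -0.181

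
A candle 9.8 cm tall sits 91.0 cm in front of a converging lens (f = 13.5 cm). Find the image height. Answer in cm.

1.71 cm

1/d_i = 1/f − 1/d_o = 1/(13.50) − 1/(91.0) = 0.06309, so d_i = 15.85 cm.
m = −d_i/d_o = -0.1742.
|h_i| = |m|·h_o = 0.1742 × 9.8 = 1.71 cm. The image is real, inverted and reduced, on the far side of the lens.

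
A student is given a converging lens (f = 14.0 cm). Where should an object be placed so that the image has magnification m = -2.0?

21.0 cm

m = −d_i/d_o ⇒ d_i = −m·d_o.
1/f = 1/d_o + 1/d_i = 1/d_o − 1/(m·d_o) = (1 − 1/m)/d_o, so d_o = f(1 − 1/m) = (14.00)(1 − 1/(-2.0)) = 21.0 cm.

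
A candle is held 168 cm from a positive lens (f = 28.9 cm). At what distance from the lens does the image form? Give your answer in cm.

34.9 cm

Lens equation: 1/d_i = 1/f − 1/d_o = 1/(28.90) − 1/(168) = 0.03460 − 0.005952 = 0.02865, so d_i = 34.9 cm.
The image is real, inverted and reduced, on the far side of the lens.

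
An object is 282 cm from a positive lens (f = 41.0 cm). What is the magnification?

m = -0.170

1/d_i = 1/f − 1/d_o = 1/(41.00) − 1/(282) = 0.02084, so d_i = 47.98 cm.
m = −d_i/d_o = −(47.98)/(282) = -0.170.
The image is real, inverted and reduced, on the far side of the lens.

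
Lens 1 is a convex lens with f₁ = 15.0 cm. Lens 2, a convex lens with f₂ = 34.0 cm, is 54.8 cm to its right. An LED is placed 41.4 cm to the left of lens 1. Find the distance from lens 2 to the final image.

Lens 1: 1/d_i1 = 1/f₁ − 1/d_o1 = 1/(15.0) − 1/(41.4) = 0.04251, so d_i1 = 23.52 cm.
The intermediate image is 23.52 cm to the right of lens 1, which is 54.8 − (23.52) = 31.28 cm to the left of lens 2, so d_o2 = +31.28 cm.
Lens 2: 1/d_i2 = 1/f₂ − 1/d_o2 = 1/(34.0) − 1/(31.28) = -0.002558, so d_i2 = -391 cm.
The final image is virtual, 391 cm to the left of lens 2 (overall magnification ≈ -7.1).

391 cm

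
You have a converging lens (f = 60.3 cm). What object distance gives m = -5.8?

m = −d_i/d_o ⇒ d_i = −m·d_o.
1/f = 1/d_o + 1/d_i = 1/d_o − 1/(m·d_o) = (1 − 1/m)/d_o, so d_o = f(1 − 1/m) = (60.30)(1 − 1/(-5.8)) = 70.7 cm.

70.7 cm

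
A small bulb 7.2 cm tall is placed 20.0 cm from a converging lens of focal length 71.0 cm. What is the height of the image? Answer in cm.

1/d_i = 1/f − 1/d_o = 1/(71.00) − 1/(20.0) = -0.03592, so d_i = -27.84 cm.
m = −d_i/d_o = +1.392.
|h_i| = |m|·h_o = 1.392 × 7.2 = 10.0 cm. The image is virtual, upright and enlarged, on the same side as the object.

10.0 cm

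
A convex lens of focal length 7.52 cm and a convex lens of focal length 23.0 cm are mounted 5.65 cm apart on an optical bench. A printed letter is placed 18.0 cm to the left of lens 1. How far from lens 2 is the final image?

Lens 1: 1/d_i1 = 1/f₁ − 1/d_o1 = 1/(7.52) − 1/(18.0) = 0.07742, so d_i1 = 12.92 cm.
The intermediate image is 12.92 cm to the right of lens 1, which lies 7.270 cm to the right of lens 2 — a virtual object — so d_o2 = −7.270 cm.
Lens 2: 1/d_i2 = 1/f₂ − 1/d_o2 = 1/(23.0) − 1/(-7.270) = 0.1810, so d_i2 = 5.52 cm.
The final image is real, 5.52 cm to the right of lens 2 (overall magnification ≈ -0.55).

5.52 cm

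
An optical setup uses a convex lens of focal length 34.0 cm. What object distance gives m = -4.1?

42.3 cm

m = −d_i/d_o ⇒ d_i = −m·d_o.
1/f = 1/d_o + 1/d_i = 1/d_o − 1/(m·d_o) = (1 − 1/m)/d_o, so d_o = f(1 − 1/m) = (34.00)(1 − 1/(-4.1)) = 42.3 cm.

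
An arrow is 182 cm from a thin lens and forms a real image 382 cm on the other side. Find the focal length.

f = 123 cm (converging)

Real image ⇒ d_i = +382 cm.
1/f = 1/d_o + 1/d_i = 1/(182) + 1/(382) = 0.008112, so f = 123 cm.
Since f is positive, the thin lens is converging.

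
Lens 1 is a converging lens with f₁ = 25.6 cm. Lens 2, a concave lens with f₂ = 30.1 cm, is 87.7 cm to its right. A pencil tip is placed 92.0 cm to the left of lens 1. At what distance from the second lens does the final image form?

19.1 cm

Lens 1: 1/d_i1 = 1/f₁ − 1/d_o1 = 1/(25.6) − 1/(92.0) = 0.02819, so d_i1 = 35.47 cm.
The intermediate image is 35.47 cm to the right of lens 1, which is 87.7 − (35.47) = 52.23 cm to the left of lens 2, so d_o2 = +52.23 cm.
Lens 2 is diverging, so f₂ = −30.1 cm.
Lens 2: 1/d_i2 = 1/f₂ − 1/d_o2 = 1/(-30.1) − 1/(52.23) = -0.05237, so d_i2 = -19.1 cm.
The final image is virtual, 19.1 cm to the left of lens 2 (overall magnification ≈ -0.14).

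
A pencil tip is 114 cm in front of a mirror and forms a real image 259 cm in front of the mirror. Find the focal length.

Real image ⇒ d_i = +259 cm.
1/f = 1/d_o + 1/d_i = 1/(114) + 1/(259) = 0.01263, so f = 79.2 cm.
Since f is positive, the mirror is concave.

f = 79.2 cm (concave)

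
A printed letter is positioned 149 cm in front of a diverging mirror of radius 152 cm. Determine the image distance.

f = R/2 = 152/2 = 76.00 cm; for a diverging mirror, f = -76.00 cm.
Mirror equation: 1/s_i = 1/f − 1/s_o = 1/(-76.00) − 1/(149) = -0.01316 − 0.006711 = -0.01987, so s_i = -50.3 cm.
The image is virtual, upright and reduced, behind the mirror.

50.3 cm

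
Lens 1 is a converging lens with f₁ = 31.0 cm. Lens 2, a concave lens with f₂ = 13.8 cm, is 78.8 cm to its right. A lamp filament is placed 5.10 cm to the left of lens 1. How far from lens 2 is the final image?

11.9 cm

Lens 1: 1/d_i1 = 1/f₁ − 1/d_o1 = 1/(31.0) − 1/(5.10) = -0.1638, so d_i1 = -6.104 cm.
The intermediate image is 6.104 cm to the left of lens 1 (virtual), which is 78.8 − (-6.104) = 84.90 cm to the left of lens 2, so d_o2 = +84.90 cm.
Lens 2 is diverging, so f₂ = −13.8 cm.
Lens 2: 1/d_i2 = 1/f₂ − 1/d_o2 = 1/(-13.8) − 1/(84.90) = -0.08424, so d_i2 = -11.9 cm.
The final image is virtual, 11.9 cm to the left of lens 2 (overall magnification ≈ 0.17).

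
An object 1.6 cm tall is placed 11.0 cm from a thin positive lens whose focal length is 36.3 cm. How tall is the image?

2.30 cm

1/d_i = 1/f − 1/d_o = 1/(36.30) − 1/(11.0) = -0.06336, so d_i = -15.78 cm.
m = −d_i/d_o = +1.435.
|h_i| = |m|·h_o = 1.435 × 1.6 = 2.30 cm. The image is virtual, upright and enlarged, on the same side as the object.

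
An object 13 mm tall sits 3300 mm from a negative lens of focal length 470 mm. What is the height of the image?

1.62 mm

For a negative lens, f = -470 mm.
1/d_i = 1/f − 1/d_o = 1/(-470.0) − 1/(3300) = -0.002431, so d_i = -411.4 mm.
m = −d_i/d_o = +0.1247.
|h_i| = |m|·h_o = 0.1247 × 13 = 1.62 mm. The image is virtual, upright and reduced, on the same side as the object.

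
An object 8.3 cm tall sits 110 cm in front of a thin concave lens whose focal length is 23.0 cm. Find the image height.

1.44 cm

For a concave lens, f = -23.0 cm.
1/d_i = 1/f − 1/d_o = 1/(-23.00) − 1/(110) = -0.05257, so d_i = -19.02 cm.
m = −d_i/d_o = +0.1729.
|h_i| = |m|·h_o = 0.1729 × 8.3 = 1.44 cm. The image is virtual, upright and reduced, on the same side as the object.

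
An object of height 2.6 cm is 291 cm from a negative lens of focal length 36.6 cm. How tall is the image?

For a negative lens, f = -36.6 cm.
1/d_i = 1/f − 1/d_o = 1/(-36.60) − 1/(291) = -0.03076, so d_i = -32.51 cm.
m = −d_i/d_o = +0.1117.
|h_i| = |m|·h_o = 0.1117 × 2.6 = 0.290 cm. The image is virtual, upright and reduced, on the same side as the object.

0.290 cm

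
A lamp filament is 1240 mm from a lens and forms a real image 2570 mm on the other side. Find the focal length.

Real image ⇒ d_i = +2570 mm.
1/f = 1/d_o + 1/d_i = 1/(1240) + 1/(2570) = 0.001196, so f = 836 mm.
Since f is positive, the lens is converging.

f = 836 mm (converging)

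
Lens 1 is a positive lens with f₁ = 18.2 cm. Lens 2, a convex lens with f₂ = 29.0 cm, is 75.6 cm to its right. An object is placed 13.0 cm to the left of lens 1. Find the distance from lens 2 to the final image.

38.1 cm

Lens 1: 1/d_i1 = 1/f₁ − 1/d_o1 = 1/(18.2) − 1/(13.0) = -0.02198, so d_i1 = -45.50 cm.
The intermediate image is 45.50 cm to the left of lens 1 (virtual), which is 75.6 − (-45.50) = 121.1 cm to the left of lens 2, so d_o2 = +121.1 cm.
Lens 2: 1/d_i2 = 1/f₂ − 1/d_o2 = 1/(29.0) − 1/(121.1) = 0.02623, so d_i2 = 38.1 cm.
The final image is real, 38.1 cm to the right of lens 2 (overall magnification ≈ -1.1).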